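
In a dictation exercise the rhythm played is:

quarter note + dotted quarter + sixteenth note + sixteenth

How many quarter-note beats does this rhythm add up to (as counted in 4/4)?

3

One quarter-note beat = 4 sixteenth notes.
Working in sixteenth notes: quarter note = 4; dotted quarter = 6; sixteenth note = 1; sixteenth = 1.
Total: 4 + 6 + 1 + 1 = 12.
12 ÷ 4 = 3 beats.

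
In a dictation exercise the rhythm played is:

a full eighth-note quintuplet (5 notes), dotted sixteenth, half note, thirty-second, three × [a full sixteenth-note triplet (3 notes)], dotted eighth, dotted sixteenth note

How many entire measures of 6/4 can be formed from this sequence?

One bar of 6/4 = 48 thirty-second notes.
Each duration in thirty-second notes: a full eighth-note quintuplet (5 notes) (five quintuplet eighths span one half) = 16; dotted sixteenth = 3; half note = 16; thirty-second = 1; a full sixteenth-note triplet (3 notes) (three triplet sixteenths span one eighth) = 4; a full sixteenth-note triplet (3 notes) (three triplet sixteenths span one eighth) = 4; a full sixteenth-note triplet (3 notes) (three triplet sixteenths span one eighth) = 4; dotted eighth = 6; dotted sixteenth note = 3.
Total: 16 + 3 + 16 + 1 + 4 + 4 + 4 + 6 + 3 = 57.
57 ÷ 48 = 1 complete bar with 9 left over.

1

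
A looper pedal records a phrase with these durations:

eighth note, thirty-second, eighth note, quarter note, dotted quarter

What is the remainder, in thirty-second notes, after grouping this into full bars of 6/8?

One bar of 6/8 = 24 thirty-second notes.
Convert each value to thirty-second notes: eighth note = 4; thirty-second = 1; eighth note = 4; quarter note = 8; dotted quarter = 12.
Sum: 4 + 1 + 4 + 8 + 12 = 29.
29 ÷ 24 = 1 complete bar with 5 thirty-second notes remaining.

5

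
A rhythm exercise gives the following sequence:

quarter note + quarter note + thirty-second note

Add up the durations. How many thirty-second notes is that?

Working in thirty-second notes: quarter note = 8; quarter note = 8; thirty-second note = 1.
Sum: 8 + 8 + 1 = 17 thirty-second notes.

17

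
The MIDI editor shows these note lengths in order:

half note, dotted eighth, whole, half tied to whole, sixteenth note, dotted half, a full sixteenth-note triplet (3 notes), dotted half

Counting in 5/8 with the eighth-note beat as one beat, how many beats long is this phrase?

39

One eighth-note beat = 2 sixteenth notes.
In sixteenth notes: half note = 8; dotted eighth = 3; whole = 16; half tied to whole (half + whole) = 24; sixteenth note = 1; dotted half = 12; a full sixteenth-note triplet (3 notes) (three triplet sixteenths span one eighth) = 2; dotted half = 12.
Altogether 8 + 3 + 16 + 24 + 1 + 12 + 2 + 12 = 78.
78 ÷ 2 = 39 beats.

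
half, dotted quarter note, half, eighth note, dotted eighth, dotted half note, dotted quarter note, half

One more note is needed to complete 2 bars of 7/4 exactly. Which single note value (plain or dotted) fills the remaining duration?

2 bars of 7/4 = 56 sixteenth notes.
Express everything in sixteenth notes: half = 8; dotted quarter note = 6; half = 8; eighth note = 2; dotted eighth = 3; dotted half note = 12; dotted quarter note = 6; half = 8.
Adding: 8 + 6 + 8 + 2 + 3 + 12 + 6 + 8 = 53.
Remaining: 56 − 53 = 3 sixteenth notes, which is a dotted eighth note.

dotted eighth note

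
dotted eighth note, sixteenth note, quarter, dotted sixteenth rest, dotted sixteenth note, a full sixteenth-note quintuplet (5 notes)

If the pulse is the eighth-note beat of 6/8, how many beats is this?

One eighth-note beat = 4 thirty-second notes.
Express everything in thirty-second notes: dotted eighth note = 6; sixteenth note = 2; quarter = 8; dotted sixteenth rest = 3; dotted sixteenth note = 3; a full sixteenth-note quintuplet (5 notes) (five quintuplet sixteenths span one quarter) = 8.
Adding: 6 + 2 + 8 + 3 + 3 + 8 = 30.
30 ÷ 4 = 7.5 beats.

7.5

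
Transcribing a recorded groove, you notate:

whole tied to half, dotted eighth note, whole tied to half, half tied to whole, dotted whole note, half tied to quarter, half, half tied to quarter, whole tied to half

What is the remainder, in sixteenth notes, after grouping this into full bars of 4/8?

3

One bar of 4/8 = 8 sixteenth notes.
Working in sixteenth notes: whole tied to half (whole + half) = 24; dotted eighth note = 3; whole tied to half (whole + half) = 24; half tied to whole (half + whole) = 24; dotted whole note = 24; half tied to quarter (half + quarter) = 12; half = 8; half tied to quarter (half + quarter) = 12; whole tied to half (whole + half) = 24.
Adding: 24 + 3 + 24 + 24 + 24 + 12 + 8 + 12 + 24 = 155.
155 ÷ 8 = 19 complete bars with 3 sixteenth notes remaining.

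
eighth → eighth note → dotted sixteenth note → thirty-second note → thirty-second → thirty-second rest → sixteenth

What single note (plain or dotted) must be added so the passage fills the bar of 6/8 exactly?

The bar of 6/8 = 24 thirty-second notes.
Express everything in thirty-second notes: eighth = 4; eighth note = 4; dotted sixteenth note = 3; thirty-second note = 1; thirty-second = 1; thirty-second rest = 1; sixteenth = 2.
Total: 4 + 4 + 3 + 1 + 1 + 1 + 2 = 16.
Remaining: 24 − 16 = 8 thirty-second notes, which is a quarter note.

quarter note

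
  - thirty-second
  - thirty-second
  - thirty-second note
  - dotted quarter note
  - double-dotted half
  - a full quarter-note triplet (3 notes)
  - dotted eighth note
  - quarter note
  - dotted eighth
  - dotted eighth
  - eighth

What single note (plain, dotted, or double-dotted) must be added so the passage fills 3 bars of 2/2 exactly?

3 bars of 2/2 = 96 thirty-second notes.
Express everything in thirty-second notes: thirty-second = 1; thirty-second = 1; thirty-second note = 1; dotted quarter note = 12; double-dotted half = 28; a full quarter-note triplet (3 notes) (three triplet quarters span one half) = 16; dotted eighth note = 6; quarter note = 8; dotted eighth = 6; dotted eighth = 6; eighth = 4.
Adding: 1 + 1 + 1 + 12 + 28 + 16 + 6 + 8 + 6 + 6 + 4 = 89.
Remaining: 96 − 89 = 7 thirty-second notes, which is a double-dotted eighth note.

double-dotted eighth note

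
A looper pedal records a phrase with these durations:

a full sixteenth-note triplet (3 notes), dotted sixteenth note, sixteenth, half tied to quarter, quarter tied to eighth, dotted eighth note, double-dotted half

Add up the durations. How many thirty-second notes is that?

In thirty-second notes: a full sixteenth-note triplet (3 notes) (three triplet sixteenths span one eighth) = 4; dotted sixteenth note = 3; sixteenth = 2; half tied to quarter (half + quarter) = 24; quarter tied to eighth (quarter + eighth) = 12; dotted eighth note = 6; double-dotted half = 28.
Total: 4 + 3 + 2 + 24 + 12 + 6 + 28 = 79 thirty-second notes.

79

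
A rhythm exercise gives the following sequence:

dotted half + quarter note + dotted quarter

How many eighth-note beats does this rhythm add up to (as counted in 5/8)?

One eighth-note beat = 2 sixteenth notes.
Working in sixteenth notes: dotted half = 12; quarter note = 4; dotted quarter = 6.
Sum: 12 + 4 + 6 = 22.
22 ÷ 2 = 11 beats.

11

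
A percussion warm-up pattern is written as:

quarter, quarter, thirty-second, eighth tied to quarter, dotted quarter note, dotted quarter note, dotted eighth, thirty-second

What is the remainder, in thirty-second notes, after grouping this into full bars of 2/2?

One bar of 2/2 = 32 thirty-second notes.
Each duration in thirty-second notes: quarter = 8; quarter = 8; thirty-second = 1; eighth tied to quarter (eighth + quarter) = 12; dotted quarter note = 12; dotted quarter note = 12; dotted eighth = 6; thirty-second = 1.
Adding: 8 + 8 + 1 + 12 + 12 + 12 + 6 + 1 = 60.
60 ÷ 32 = 1 complete bar with 28 thirty-second notes remaining.

28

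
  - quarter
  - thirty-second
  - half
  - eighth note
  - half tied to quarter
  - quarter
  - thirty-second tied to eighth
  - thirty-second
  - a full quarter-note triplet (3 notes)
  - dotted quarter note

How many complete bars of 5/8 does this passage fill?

One bar of 5/8 = 20 thirty-second notes.
Express everything in thirty-second notes: quarter = 8; thirty-second = 1; half = 16; eighth note = 4; half tied to quarter (half + quarter) = 24; quarter = 8; thirty-second tied to eighth (thirty-second + eighth) = 5; thirty-second = 1; a full quarter-note triplet (3 notes) (three triplet quarters span one half) = 16; dotted quarter note = 12.
Total: 8 + 1 + 16 + 4 + 24 + 8 + 5 + 1 + 16 + 12 = 95.
95 ÷ 20 = 4 complete bars with 15 left over.

4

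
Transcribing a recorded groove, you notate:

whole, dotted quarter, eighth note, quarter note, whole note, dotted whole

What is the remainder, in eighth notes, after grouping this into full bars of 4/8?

One bar of 4/8 = 4 eighth notes.
In eighth notes: whole = 8; dotted quarter = 3; eighth note = 1; quarter note = 2; whole note = 8; dotted whole = 12.
Altogether 8 + 3 + 1 + 2 + 8 + 12 = 34.
34 ÷ 4 = 8 complete bars with 2 eighth notes remaining.

2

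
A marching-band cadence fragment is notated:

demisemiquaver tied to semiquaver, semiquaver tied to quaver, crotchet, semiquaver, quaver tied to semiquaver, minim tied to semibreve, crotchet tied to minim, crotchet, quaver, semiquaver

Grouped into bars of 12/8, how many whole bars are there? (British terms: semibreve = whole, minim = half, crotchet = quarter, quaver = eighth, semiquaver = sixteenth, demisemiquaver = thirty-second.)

One bar of 12/8 = 48 thirty-second notes.
In thirty-second notes: demisemiquaver tied to semiquaver (demisemiquaver + semiquaver) = 3; semiquaver tied to quaver (semiquaver + quaver) = 6; crotchet = 8; semiquaver = 2; quaver tied to semiquaver (quaver + semiquaver) = 6; minim tied to semibreve (minim + semibreve) = 48; crotchet tied to minim (crotchet + minim) = 24; crotchet = 8; quaver = 4; semiquaver = 2.
Total: 3 + 6 + 8 + 2 + 6 + 48 + 24 + 8 + 4 + 2 = 111.
111 ÷ 48 = 2 complete bars with 15 left over.

2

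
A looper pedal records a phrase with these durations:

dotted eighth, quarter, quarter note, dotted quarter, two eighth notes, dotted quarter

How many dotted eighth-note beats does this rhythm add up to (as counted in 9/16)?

9

One dotted eighth-note beat = 3 sixteenth notes.
In sixteenth notes: dotted eighth = 3; quarter = 4; quarter note = 4; dotted quarter = 6; eighth note = 2; eighth note = 2; dotted quarter = 6.
Adding: 3 + 4 + 4 + 6 + 2 + 2 + 6 = 27.
27 ÷ 3 = 9 beats.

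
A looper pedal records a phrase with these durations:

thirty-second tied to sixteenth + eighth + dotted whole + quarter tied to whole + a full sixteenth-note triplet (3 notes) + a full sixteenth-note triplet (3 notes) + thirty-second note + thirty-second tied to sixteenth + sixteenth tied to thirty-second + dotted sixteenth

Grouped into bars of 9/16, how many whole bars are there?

6

One bar of 9/16 = 18 thirty-second notes.
In thirty-second notes: thirty-second tied to sixteenth (thirty-second + sixteenth) = 3; eighth = 4; dotted whole = 48; quarter tied to whole (quarter + whole) = 40; a full sixteenth-note triplet (3 notes) (three triplet sixteenths span one eighth) = 4; a full sixteenth-note triplet (3 notes) (three triplet sixteenths span one eighth) = 4; thirty-second note = 1; thirty-second tied to sixteenth (thirty-second + sixteenth) = 3; sixteenth tied to thirty-second (sixteenth + thirty-second) = 3; dotted sixteenth = 3.
Adding: 3 + 4 + 48 + 40 + 4 + 4 + 1 + 3 + 3 + 3 = 113.
113 ÷ 18 = 6 complete bars with 5 left over.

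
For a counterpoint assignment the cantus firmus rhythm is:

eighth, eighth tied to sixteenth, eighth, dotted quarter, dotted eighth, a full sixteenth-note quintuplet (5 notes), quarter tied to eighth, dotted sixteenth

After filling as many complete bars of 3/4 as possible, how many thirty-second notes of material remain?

7

One bar of 3/4 = 24 thirty-second notes.
In thirty-second notes: eighth = 4; eighth tied to sixteenth (eighth + sixteenth) = 6; eighth = 4; dotted quarter = 12; dotted eighth = 6; a full sixteenth-note quintuplet (5 notes) (five quintuplet sixteenths span one quarter) = 8; quarter tied to eighth (quarter + eighth) = 12; dotted sixteenth = 3.
Sum: 4 + 6 + 4 + 12 + 6 + 8 + 12 + 3 = 55.
55 ÷ 24 = 2 complete bars with 7 thirty-second notes remaining.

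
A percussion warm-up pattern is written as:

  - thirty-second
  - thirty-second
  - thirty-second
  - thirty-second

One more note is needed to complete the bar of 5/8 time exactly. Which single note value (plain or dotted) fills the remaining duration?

The bar of 5/8 = 20 thirty-second notes.
Each duration in thirty-second notes: thirty-second = 1; thirty-second = 1; thirty-second = 1; thirty-second = 1.
Total: 1 + 1 + 1 + 1 = 4.
Remaining: 20 − 4 = 16 thirty-second notes, which is a half note.

half note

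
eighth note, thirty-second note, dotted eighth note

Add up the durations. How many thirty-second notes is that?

11

Each duration in thirty-second notes: eighth note = 4; thirty-second note = 1; dotted eighth note = 6.
Sum: 4 + 1 + 6 = 11 thirty-second notes.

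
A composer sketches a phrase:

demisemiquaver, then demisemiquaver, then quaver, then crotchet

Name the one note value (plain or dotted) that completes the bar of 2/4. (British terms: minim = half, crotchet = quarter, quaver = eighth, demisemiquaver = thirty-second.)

The bar of 2/4 = 16 thirty-second notes.
In thirty-second notes: demisemiquaver = 1; demisemiquaver = 1; quaver = 4; crotchet = 8.
Altogether 1 + 1 + 4 + 8 = 14.
Remaining: 16 − 14 = 2 thirty-second notes, which is a sixteenth note.

sixteenth note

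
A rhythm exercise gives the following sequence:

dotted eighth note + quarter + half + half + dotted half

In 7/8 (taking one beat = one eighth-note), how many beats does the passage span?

One eighth-note beat = 2 sixteenth notes.
Each duration in sixteenth notes: dotted eighth note = 3; quarter = 4; half = 8; half = 8; dotted half = 12.
Adding: 3 + 4 + 8 + 8 + 12 = 35.
35 ÷ 2 = 17.5 beats.

17.5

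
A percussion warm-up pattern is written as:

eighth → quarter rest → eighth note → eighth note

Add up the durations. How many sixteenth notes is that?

10

Express everything in sixteenth notes: eighth = 2; quarter rest = 4; eighth note = 2; eighth note = 2.
Adding: 2 + 4 + 2 + 2 = 10 sixteenth notes.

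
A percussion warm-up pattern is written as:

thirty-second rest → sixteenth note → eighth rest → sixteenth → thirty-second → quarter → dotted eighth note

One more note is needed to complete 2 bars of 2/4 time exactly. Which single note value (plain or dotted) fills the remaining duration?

quarter note

2 bars of 2/4 = 32 thirty-second notes.
Working in thirty-second notes: thirty-second rest = 1; sixteenth note = 2; eighth rest = 4; sixteenth = 2; thirty-second = 1; quarter = 8; dotted eighth note = 6.
Total: 1 + 2 + 4 + 2 + 1 + 8 + 6 = 24.
Remaining: 32 − 24 = 8 thirty-second notes, which is a quarter note.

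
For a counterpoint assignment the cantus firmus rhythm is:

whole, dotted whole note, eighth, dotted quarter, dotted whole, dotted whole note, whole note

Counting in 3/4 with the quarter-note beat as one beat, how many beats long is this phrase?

28

One quarter-note beat = 2 eighth notes.
Working in eighth notes: whole = 8; dotted whole note = 12; eighth = 1; dotted quarter = 3; dotted whole = 12; dotted whole note = 12; whole note = 8.
Altogether 8 + 12 + 1 + 3 + 12 + 12 + 8 = 56.
56 ÷ 2 = 28 beats.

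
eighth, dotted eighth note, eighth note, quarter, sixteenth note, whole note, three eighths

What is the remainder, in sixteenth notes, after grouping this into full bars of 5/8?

One bar of 5/8 = 10 sixteenth notes.
Each duration in sixteenth notes: eighth = 2; dotted eighth note = 3; eighth note = 2; quarter = 4; sixteenth note = 1; whole note = 16; eighth = 2; eighth = 2; eighth = 2.
Adding: 2 + 3 + 2 + 4 + 1 + 16 + 2 + 2 + 2 = 34.
34 ÷ 10 = 3 complete bars with 4 sixteenth notes remaining.

4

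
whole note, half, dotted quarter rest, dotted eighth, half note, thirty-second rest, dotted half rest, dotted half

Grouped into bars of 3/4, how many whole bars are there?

5

One bar of 3/4 = 24 thirty-second notes.
Convert each value to thirty-second notes: whole note = 32; half = 16; dotted quarter rest = 12; dotted eighth = 6; half note = 16; thirty-second rest = 1; dotted half rest = 24; dotted half = 24.
Altogether 32 + 16 + 12 + 6 + 16 + 1 + 24 + 24 = 131.
131 ÷ 24 = 5 complete bars with 11 left over.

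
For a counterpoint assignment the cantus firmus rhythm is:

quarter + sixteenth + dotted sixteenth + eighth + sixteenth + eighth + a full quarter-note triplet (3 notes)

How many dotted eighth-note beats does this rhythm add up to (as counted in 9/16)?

6.5

One dotted eighth-note beat = 6 thirty-second notes.
Convert each value to thirty-second notes: quarter = 8; sixteenth = 2; dotted sixteenth = 3; eighth = 4; sixteenth = 2; eighth = 4; a full quarter-note triplet (3 notes) (three triplet quarters span one half) = 16.
Adding: 8 + 2 + 3 + 4 + 2 + 4 + 16 = 39.
39 ÷ 6 = 6.5 beats.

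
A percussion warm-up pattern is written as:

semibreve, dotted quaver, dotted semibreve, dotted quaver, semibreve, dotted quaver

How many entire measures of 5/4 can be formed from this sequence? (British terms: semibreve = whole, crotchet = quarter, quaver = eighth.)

3

One bar of 5/4 = 20 sixteenth notes.
Working in sixteenth notes: semibreve = 16; dotted quaver = 3; dotted semibreve = 24; dotted quaver = 3; semibreve = 16; dotted quaver = 3.
Sum: 16 + 3 + 24 + 3 + 16 + 3 = 65.
65 ÷ 20 = 3 complete bars with 5 left over.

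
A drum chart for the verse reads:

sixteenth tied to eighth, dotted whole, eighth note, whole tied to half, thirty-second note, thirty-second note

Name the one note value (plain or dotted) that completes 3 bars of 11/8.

3 bars of 11/8 = 132 thirty-second notes.
Express everything in thirty-second notes: sixteenth tied to eighth (sixteenth + eighth) = 6; dotted whole = 48; eighth note = 4; whole tied to half (whole + half) = 48; thirty-second note = 1; thirty-second note = 1.
Adding: 6 + 48 + 4 + 48 + 1 + 1 = 108.
Remaining: 132 − 108 = 24 thirty-second notes, which is a dotted half note.

dotted half note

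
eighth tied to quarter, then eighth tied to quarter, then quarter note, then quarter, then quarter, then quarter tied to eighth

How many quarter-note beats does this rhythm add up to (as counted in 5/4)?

7.5

One quarter-note beat = 2 eighth notes.
Working in eighth notes: eighth tied to quarter (eighth + quarter) = 3; eighth tied to quarter (eighth + quarter) = 3; quarter note = 2; quarter = 2; quarter = 2; quarter tied to eighth (quarter + eighth) = 3.
Total: 3 + 3 + 2 + 2 + 2 + 3 = 15.
15 ÷ 2 = 7.5 beats.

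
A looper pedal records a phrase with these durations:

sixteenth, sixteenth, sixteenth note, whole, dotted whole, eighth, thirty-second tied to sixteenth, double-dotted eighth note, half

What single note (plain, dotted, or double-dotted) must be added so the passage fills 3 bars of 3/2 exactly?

double-dotted half note

3 bars of 3/2 = 144 thirty-second notes.
In thirty-second notes: sixteenth = 2; sixteenth = 2; sixteenth note = 2; whole = 32; dotted whole = 48; eighth = 4; thirty-second tied to sixteenth (thirty-second + sixteenth) = 3; double-dotted eighth note = 7; half = 16.
Total: 2 + 2 + 2 + 32 + 48 + 4 + 3 + 7 + 16 = 116.
Remaining: 144 − 116 = 28 thirty-second notes, which is a double-dotted half note.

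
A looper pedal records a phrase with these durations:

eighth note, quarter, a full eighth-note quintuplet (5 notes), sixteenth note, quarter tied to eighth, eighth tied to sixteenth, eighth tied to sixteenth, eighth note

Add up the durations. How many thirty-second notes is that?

Working in thirty-second notes: eighth note = 4; quarter = 8; a full eighth-note quintuplet (5 notes) (five quintuplet eighths span one half) = 16; sixteenth note = 2; quarter tied to eighth (quarter + eighth) = 12; eighth tied to sixteenth (eighth + sixteenth) = 6; eighth tied to sixteenth (eighth + sixteenth) = 6; eighth note = 4.
Adding: 4 + 8 + 16 + 2 + 12 + 6 + 6 + 4 = 58 thirty-second notes.

58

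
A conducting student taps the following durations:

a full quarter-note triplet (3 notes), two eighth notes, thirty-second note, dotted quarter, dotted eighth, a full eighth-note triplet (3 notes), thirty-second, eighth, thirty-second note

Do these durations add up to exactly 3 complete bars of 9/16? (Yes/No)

No

One bar of 9/16 = 18 thirty-second notes, so 3 bars = 54.
Convert each value to thirty-second notes: a full quarter-note triplet (3 notes) (three triplet quarters span one half) = 16; eighth note = 4; eighth note = 4; thirty-second note = 1; dotted quarter = 12; dotted eighth = 6; a full eighth-note triplet (3 notes) (three triplet eighths span one quarter) = 8; thirty-second = 1; eighth = 4; thirty-second note = 1.
Total: 16 + 4 + 4 + 1 + 12 + 6 + 8 + 1 + 4 + 1 = 57.
57 exceeds 54, so the answer is No.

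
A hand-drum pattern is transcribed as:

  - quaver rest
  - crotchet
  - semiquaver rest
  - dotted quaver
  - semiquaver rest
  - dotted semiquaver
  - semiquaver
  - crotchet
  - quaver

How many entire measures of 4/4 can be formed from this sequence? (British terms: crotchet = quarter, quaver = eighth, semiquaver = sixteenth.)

1

One bar of 4/4 = 32 thirty-second notes.
Convert each value to thirty-second notes: quaver rest = 4; crotchet = 8; semiquaver rest = 2; dotted quaver = 6; semiquaver rest = 2; dotted semiquaver = 3; semiquaver = 2; crotchet = 8; quaver = 4.
Adding: 4 + 8 + 2 + 6 + 2 + 3 + 2 + 8 + 4 = 39.
39 ÷ 32 = 1 complete bar with 7 left over.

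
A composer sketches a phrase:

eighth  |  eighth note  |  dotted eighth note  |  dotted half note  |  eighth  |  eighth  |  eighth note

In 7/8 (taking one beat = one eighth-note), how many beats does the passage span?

One eighth-note beat = 2 sixteenth notes.
Each duration in sixteenth notes: eighth = 2; eighth note = 2; dotted eighth note = 3; dotted half note = 12; eighth = 2; eighth = 2; eighth note = 2.
Total: 2 + 2 + 3 + 12 + 2 + 2 + 2 = 25.
25 ÷ 2 = 12.5 beats.

12.5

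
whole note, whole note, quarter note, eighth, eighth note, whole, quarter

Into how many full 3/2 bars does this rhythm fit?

One bar of 3/2 = 12 eighth notes.
Convert each value to eighth notes: whole note = 8; whole note = 8; quarter note = 2; eighth = 1; eighth note = 1; whole = 8; quarter = 2.
Total: 8 + 8 + 2 + 1 + 1 + 8 + 2 = 30.
30 ÷ 12 = 2 complete bars with 6 left over.

2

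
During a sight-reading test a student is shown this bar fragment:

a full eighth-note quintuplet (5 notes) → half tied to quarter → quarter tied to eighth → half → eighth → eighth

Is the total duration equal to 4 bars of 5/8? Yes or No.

No

One bar of 5/8 = 5 eighth notes, so 4 bars = 20.
Express everything in eighth notes: a full eighth-note quintuplet (5 notes) (five quintuplet eighths span one half) = 4; half tied to quarter (half + quarter) = 6; quarter tied to eighth (quarter + eighth) = 3; half = 4; eighth = 1; eighth = 1.
Total: 4 + 6 + 3 + 4 + 1 + 1 = 19.
19 falls short of 20, so the answer is No.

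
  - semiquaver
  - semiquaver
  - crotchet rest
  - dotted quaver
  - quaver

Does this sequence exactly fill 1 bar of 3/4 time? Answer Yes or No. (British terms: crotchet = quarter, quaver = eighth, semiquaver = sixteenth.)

One bar of 3/4 = 12 sixteenth notes.
Working in sixteenth notes: semiquaver = 1; semiquaver = 1; crotchet rest = 4; dotted quaver = 3; quaver = 2.
Altogether 1 + 1 + 4 + 3 + 2 = 11.
11 falls short of 12, so the answer is No.

No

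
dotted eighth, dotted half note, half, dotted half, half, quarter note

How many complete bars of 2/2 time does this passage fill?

One bar of 2/2 = 16 sixteenth notes.
Express everything in sixteenth notes: dotted eighth = 3; dotted half note = 12; half = 8; dotted half = 12; half = 8; quarter note = 4.
Altogether 3 + 12 + 8 + 12 + 8 + 4 = 47.
47 ÷ 16 = 2 complete bars with 15 left over.

2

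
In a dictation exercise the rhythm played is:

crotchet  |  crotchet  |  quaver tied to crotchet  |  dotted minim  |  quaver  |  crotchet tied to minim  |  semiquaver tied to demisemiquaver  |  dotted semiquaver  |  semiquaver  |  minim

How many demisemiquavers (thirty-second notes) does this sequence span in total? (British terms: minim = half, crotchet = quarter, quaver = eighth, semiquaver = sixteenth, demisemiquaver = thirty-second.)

Each duration in thirty-second notes: crotchet = 8; crotchet = 8; quaver tied to crotchet (quaver + crotchet) = 12; dotted minim = 24; quaver = 4; crotchet tied to minim (crotchet + minim) = 24; semiquaver tied to demisemiquaver (semiquaver + demisemiquaver) = 3; dotted semiquaver = 3; semiquaver = 2; minim = 16.
Total: 8 + 8 + 12 + 24 + 4 + 24 + 3 + 3 + 2 + 16 = 104 thirty-second notes.

104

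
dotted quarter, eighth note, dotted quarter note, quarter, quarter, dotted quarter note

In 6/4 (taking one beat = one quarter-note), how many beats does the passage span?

One quarter-note beat = 2 eighth notes.
In eighth notes: dotted quarter = 3; eighth note = 1; dotted quarter note = 3; quarter = 2; quarter = 2; dotted quarter note = 3.
Total: 3 + 1 + 3 + 2 + 2 + 3 = 14.
14 ÷ 2 = 7 beats.

7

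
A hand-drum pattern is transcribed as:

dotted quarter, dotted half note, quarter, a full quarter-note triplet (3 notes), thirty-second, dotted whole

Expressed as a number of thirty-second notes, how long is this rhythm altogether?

109

Convert each value to thirty-second notes: dotted quarter = 12; dotted half note = 24; quarter = 8; a full quarter-note triplet (3 notes) (three triplet quarters span one half) = 16; thirty-second = 1; dotted whole = 48.
Adding: 12 + 24 + 8 + 16 + 1 + 48 = 109 thirty-second notes.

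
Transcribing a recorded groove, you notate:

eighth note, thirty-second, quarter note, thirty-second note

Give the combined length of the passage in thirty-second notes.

14

In thirty-second notes: eighth note = 4; thirty-second = 1; quarter note = 8; thirty-second note = 1.
Total: 4 + 1 + 8 + 1 = 14 thirty-second notes.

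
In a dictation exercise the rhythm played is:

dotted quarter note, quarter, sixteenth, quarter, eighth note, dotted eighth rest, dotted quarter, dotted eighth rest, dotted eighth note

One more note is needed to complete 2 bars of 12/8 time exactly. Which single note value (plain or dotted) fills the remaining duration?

2 bars of 12/8 = 48 sixteenth notes.
Convert each value to sixteenth notes: dotted quarter note = 6; quarter = 4; sixteenth = 1; quarter = 4; eighth note = 2; dotted eighth rest = 3; dotted quarter = 6; dotted eighth rest = 3; dotted eighth note = 3.
Altogether 6 + 4 + 1 + 4 + 2 + 3 + 6 + 3 + 3 = 32.
Remaining: 48 − 32 = 16 sixteenth notes, which is a whole note.

whole note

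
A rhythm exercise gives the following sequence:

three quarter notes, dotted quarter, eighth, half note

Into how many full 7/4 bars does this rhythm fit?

1

One bar of 7/4 = 14 eighth notes.
Express everything in eighth notes: quarter note = 2; quarter note = 2; quarter note = 2; dotted quarter = 3; eighth = 1; half note = 4.
Altogether 2 + 2 + 2 + 3 + 1 + 4 = 14.
14 ÷ 14 = 1 complete bar with 0 left over.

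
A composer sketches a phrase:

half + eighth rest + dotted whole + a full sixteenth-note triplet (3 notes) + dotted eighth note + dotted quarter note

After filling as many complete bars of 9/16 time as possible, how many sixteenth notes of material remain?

0

One bar of 9/16 = 9 sixteenth notes.
Each duration in sixteenth notes: half = 8; eighth rest = 2; dotted whole = 24; a full sixteenth-note triplet (3 notes) (three triplet sixteenths span one eighth) = 2; dotted eighth note = 3; dotted quarter note = 6.
Adding: 8 + 2 + 24 + 2 + 3 + 6 = 45.
45 ÷ 9 = 5 complete bars with 0 sixteenth notes remaining.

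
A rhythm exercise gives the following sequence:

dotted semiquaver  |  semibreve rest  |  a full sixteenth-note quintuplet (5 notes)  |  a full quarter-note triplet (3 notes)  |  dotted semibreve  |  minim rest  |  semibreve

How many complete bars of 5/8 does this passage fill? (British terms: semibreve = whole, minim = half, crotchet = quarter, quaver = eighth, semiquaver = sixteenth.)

One bar of 5/8 = 20 thirty-second notes.
Each duration in thirty-second notes: dotted semiquaver = 3; semibreve rest = 32; a full sixteenth-note quintuplet (5 notes) (five quintuplet sixteenths span one quarter) = 8; a full quarter-note triplet (3 notes) (three triplet quarters span one half) = 16; dotted semibreve = 48; minim rest = 16; semibreve = 32.
Sum: 3 + 32 + 8 + 16 + 48 + 16 + 32 = 155.
155 ÷ 20 = 7 complete bars with 15 left over.

7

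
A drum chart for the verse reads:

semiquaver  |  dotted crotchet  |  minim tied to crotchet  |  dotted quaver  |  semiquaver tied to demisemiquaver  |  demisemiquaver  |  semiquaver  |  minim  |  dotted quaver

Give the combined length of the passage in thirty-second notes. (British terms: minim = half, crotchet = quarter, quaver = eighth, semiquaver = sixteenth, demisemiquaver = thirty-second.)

Express everything in thirty-second notes: semiquaver = 2; dotted crotchet = 12; minim tied to crotchet (minim + crotchet) = 24; dotted quaver = 6; semiquaver tied to demisemiquaver (semiquaver + demisemiquaver) = 3; demisemiquaver = 1; semiquaver = 2; minim = 16; dotted quaver = 6.
Sum: 2 + 12 + 24 + 6 + 3 + 1 + 2 + 16 + 6 = 72 thirty-second notes.

72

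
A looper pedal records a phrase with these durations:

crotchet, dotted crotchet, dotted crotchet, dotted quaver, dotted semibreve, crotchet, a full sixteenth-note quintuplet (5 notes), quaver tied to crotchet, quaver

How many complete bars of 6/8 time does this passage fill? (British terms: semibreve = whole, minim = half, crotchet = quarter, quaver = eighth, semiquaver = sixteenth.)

4

One bar of 6/8 = 12 sixteenth notes.
Working in sixteenth notes: crotchet = 4; dotted crotchet = 6; dotted crotchet = 6; dotted quaver = 3; dotted semibreve = 24; crotchet = 4; a full sixteenth-note quintuplet (5 notes) (five quintuplet sixteenths span one quarter) = 4; quaver tied to crotchet (quaver + crotchet) = 6; quaver = 2.
Adding: 4 + 6 + 6 + 3 + 24 + 4 + 4 + 6 + 2 = 59.
59 ÷ 12 = 4 complete bars with 11 left over.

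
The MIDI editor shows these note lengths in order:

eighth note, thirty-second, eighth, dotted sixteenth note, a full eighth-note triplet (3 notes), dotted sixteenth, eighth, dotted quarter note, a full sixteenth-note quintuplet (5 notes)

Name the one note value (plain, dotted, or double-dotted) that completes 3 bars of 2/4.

thirty-second note

3 bars of 2/4 = 48 thirty-second notes.
Convert each value to thirty-second notes: eighth note = 4; thirty-second = 1; eighth = 4; dotted sixteenth note = 3; a full eighth-note triplet (3 notes) (three triplet eighths span one quarter) = 8; dotted sixteenth = 3; eighth = 4; dotted quarter note = 12; a full sixteenth-note quintuplet (5 notes) (five quintuplet sixteenths span one quarter) = 8.
Total: 4 + 1 + 4 + 3 + 8 + 3 + 4 + 12 + 8 = 47.
Remaining: 48 − 47 = 1 thirty-second note, which is a thirty-second note.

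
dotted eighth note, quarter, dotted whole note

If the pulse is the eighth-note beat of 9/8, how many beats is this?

One eighth-note beat = 2 sixteenth notes.
Working in sixteenth notes: dotted eighth note = 3; quarter = 4; dotted whole note = 24.
Total: 3 + 4 + 24 = 31.
31 ÷ 2 = 15.5 beats.

15.5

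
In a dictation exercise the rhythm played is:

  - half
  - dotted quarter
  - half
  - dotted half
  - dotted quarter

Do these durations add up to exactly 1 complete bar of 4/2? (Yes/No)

One bar of 4/2 = 16 eighth notes.
Each duration in eighth notes: half = 4; dotted quarter = 3; half = 4; dotted half = 6; dotted quarter = 3.
Adding: 4 + 3 + 4 + 6 + 3 = 20.
20 exceeds 16, so the answer is No.

No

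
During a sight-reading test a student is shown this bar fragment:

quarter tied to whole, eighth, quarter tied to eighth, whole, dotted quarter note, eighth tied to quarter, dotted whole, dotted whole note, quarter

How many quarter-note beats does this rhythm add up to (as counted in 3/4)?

27

One quarter-note beat = 2 eighth notes.
Working in eighth notes: quarter tied to whole (quarter + whole) = 10; eighth = 1; quarter tied to eighth (quarter + eighth) = 3; whole = 8; dotted quarter note = 3; eighth tied to quarter (eighth + quarter) = 3; dotted whole = 12; dotted whole note = 12; quarter = 2.
Adding: 10 + 1 + 3 + 8 + 3 + 3 + 12 + 12 + 2 = 54.
54 ÷ 2 = 27 beats.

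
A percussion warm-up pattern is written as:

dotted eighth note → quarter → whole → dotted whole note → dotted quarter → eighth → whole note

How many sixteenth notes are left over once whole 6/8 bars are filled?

One bar of 6/8 = 12 sixteenth notes.
Express everything in sixteenth notes: dotted eighth note = 3; quarter = 4; whole = 16; dotted whole note = 24; dotted quarter = 6; eighth = 2; whole note = 16.
Sum: 3 + 4 + 16 + 24 + 6 + 2 + 16 = 71.
71 ÷ 12 = 5 complete bars with 11 sixteenth notes remaining.

11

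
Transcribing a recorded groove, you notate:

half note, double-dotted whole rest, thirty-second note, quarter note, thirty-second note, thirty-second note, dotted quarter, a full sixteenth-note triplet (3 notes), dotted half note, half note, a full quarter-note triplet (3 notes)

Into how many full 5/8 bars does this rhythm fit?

7

One bar of 5/8 = 20 thirty-second notes.
In thirty-second notes: half note = 16; double-dotted whole rest = 56; thirty-second note = 1; quarter note = 8; thirty-second note = 1; thirty-second note = 1; dotted quarter = 12; a full sixteenth-note triplet (3 notes) (three triplet sixteenths span one eighth) = 4; dotted half note = 24; half note = 16; a full quarter-note triplet (3 notes) (three triplet quarters span one half) = 16.
Altogether 16 + 56 + 1 + 8 + 1 + 1 + 12 + 4 + 24 + 16 + 16 = 155.
155 ÷ 20 = 7 complete bars with 15 left over.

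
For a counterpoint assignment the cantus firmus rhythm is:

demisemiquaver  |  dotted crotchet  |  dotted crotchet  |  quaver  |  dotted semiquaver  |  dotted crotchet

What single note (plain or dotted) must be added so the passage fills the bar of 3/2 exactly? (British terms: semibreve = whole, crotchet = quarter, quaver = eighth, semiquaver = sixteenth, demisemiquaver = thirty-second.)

eighth note

The bar of 3/2 = 48 thirty-second notes.
Working in thirty-second notes: demisemiquaver = 1; dotted crotchet = 12; dotted crotchet = 12; quaver = 4; dotted semiquaver = 3; dotted crotchet = 12.
Total: 1 + 12 + 12 + 4 + 3 + 12 = 44.
Remaining: 48 − 44 = 4 thirty-second notes, which is a eighth note.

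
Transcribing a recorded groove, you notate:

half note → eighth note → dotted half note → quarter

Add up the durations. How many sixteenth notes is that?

Each duration in sixteenth notes: half note = 8; eighth note = 2; dotted half note = 12; quarter = 4.
Total: 8 + 2 + 12 + 4 = 26 sixteenth notes.

26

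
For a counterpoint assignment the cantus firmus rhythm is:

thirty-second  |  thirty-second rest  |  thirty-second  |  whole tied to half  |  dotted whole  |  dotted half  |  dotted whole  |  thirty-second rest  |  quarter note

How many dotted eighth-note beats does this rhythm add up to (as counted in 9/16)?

30

One dotted eighth-note beat = 6 thirty-second notes.
Express everything in thirty-second notes: thirty-second = 1; thirty-second rest = 1; thirty-second = 1; whole tied to half (whole + half) = 48; dotted whole = 48; dotted half = 24; dotted whole = 48; thirty-second rest = 1; quarter note = 8.
Sum: 1 + 1 + 1 + 48 + 48 + 24 + 48 + 1 + 8 = 180.
180 ÷ 6 = 30 beats.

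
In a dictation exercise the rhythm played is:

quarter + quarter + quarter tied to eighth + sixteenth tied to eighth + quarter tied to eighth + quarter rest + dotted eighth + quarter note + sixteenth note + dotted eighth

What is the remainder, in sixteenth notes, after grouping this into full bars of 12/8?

14

One bar of 12/8 = 24 sixteenth notes.
Convert each value to sixteenth notes: quarter = 4; quarter = 4; quarter tied to eighth (quarter + eighth) = 6; sixteenth tied to eighth (sixteenth + eighth) = 3; quarter tied to eighth (quarter + eighth) = 6; quarter rest = 4; dotted eighth = 3; quarter note = 4; sixteenth note = 1; dotted eighth = 3.
Total: 4 + 4 + 6 + 3 + 6 + 4 + 3 + 4 + 1 + 3 = 38.
38 ÷ 24 = 1 complete bar with 14 sixteenth notes remaining.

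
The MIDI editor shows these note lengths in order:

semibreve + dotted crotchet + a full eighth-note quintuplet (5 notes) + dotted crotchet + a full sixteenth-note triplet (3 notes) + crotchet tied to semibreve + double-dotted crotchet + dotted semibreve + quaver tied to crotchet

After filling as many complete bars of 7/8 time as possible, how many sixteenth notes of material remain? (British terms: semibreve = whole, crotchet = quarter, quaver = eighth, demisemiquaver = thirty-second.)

One bar of 7/8 = 14 sixteenth notes.
Convert each value to sixteenth notes: semibreve = 16; dotted crotchet = 6; a full eighth-note quintuplet (5 notes) (five quintuplet eighths span one half) = 8; dotted crotchet = 6; a full sixteenth-note triplet (3 notes) (three triplet sixteenths span one eighth) = 2; crotchet tied to semibreve (crotchet + semibreve) = 20; double-dotted crotchet = 7; dotted semibreve = 24; quaver tied to crotchet (quaver + crotchet) = 6.
Sum: 16 + 6 + 8 + 6 + 2 + 20 + 7 + 24 + 6 = 95.
95 ÷ 14 = 6 complete bars with 11 sixteenth notes remaining.

11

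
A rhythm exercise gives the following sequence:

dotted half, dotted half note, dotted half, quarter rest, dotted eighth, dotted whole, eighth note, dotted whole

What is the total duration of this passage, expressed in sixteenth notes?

Express everything in sixteenth notes: dotted half = 12; dotted half note = 12; dotted half = 12; quarter rest = 4; dotted eighth = 3; dotted whole = 24; eighth note = 2; dotted whole = 24.
Total: 12 + 12 + 12 + 4 + 3 + 24 + 2 + 24 = 93 sixteenth notes.

93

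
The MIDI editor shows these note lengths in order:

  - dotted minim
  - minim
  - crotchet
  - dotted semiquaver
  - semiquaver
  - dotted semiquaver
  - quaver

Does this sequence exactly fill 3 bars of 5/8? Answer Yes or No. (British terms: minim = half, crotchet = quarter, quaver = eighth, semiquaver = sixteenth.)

One bar of 5/8 = 20 thirty-second notes, so 3 bars = 60.
Working in thirty-second notes: dotted minim = 24; minim = 16; crotchet = 8; dotted semiquaver = 3; semiquaver = 2; dotted semiquaver = 3; quaver = 4.
Total: 24 + 16 + 8 + 3 + 2 + 3 + 4 = 60.
60 equals 60, so the answer is Yes.

Yes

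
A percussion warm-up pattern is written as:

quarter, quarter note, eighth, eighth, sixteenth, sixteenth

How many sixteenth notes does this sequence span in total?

Express everything in sixteenth notes: quarter = 4; quarter note = 4; eighth = 2; eighth = 2; sixteenth = 1; sixteenth = 1.
Sum: 4 + 4 + 2 + 2 + 1 + 1 = 14 sixteenth notes.

14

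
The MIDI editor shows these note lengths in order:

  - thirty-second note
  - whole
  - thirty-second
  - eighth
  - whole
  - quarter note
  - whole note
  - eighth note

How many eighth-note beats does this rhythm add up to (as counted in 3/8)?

28.5

One eighth-note beat = 4 thirty-second notes.
Working in thirty-second notes: thirty-second note = 1; whole = 32; thirty-second = 1; eighth = 4; whole = 32; quarter note = 8; whole note = 32; eighth note = 4.
Altogether 1 + 32 + 1 + 4 + 32 + 8 + 32 + 4 = 114.
114 ÷ 4 = 28.5 beats.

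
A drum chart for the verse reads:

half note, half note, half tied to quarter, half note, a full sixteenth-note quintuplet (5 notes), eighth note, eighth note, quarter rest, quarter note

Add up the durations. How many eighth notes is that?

Convert each value to eighth notes: half note = 4; half note = 4; half tied to quarter (half + quarter) = 6; half note = 4; a full sixteenth-note quintuplet (5 notes) (five quintuplet sixteenths span one quarter) = 2; eighth note = 1; eighth note = 1; quarter rest = 2; quarter note = 2.
Adding: 4 + 4 + 6 + 4 + 2 + 1 + 1 + 2 + 2 = 26 eighth notes.

26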